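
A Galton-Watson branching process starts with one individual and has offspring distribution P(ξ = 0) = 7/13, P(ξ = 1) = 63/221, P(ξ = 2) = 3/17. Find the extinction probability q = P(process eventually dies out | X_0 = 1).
q = 1

Mean offspring μ = 0·7/13 + 1·63/221 + 2·3/17 = 141/221 ≤ 1. For μ ≤ 1 with offspring not concentrated at 1, the Galton-Watson process goes extinct almost surely, so q = 1.
(Algebraic check: The pgf is f(s) = 7/13 + 63/221·s + 3/17·s². The extinction probability q is the smallest fixed point of f in [0, 1]. Setting s = f(s):
  3/17·s² + (63/221 − 1)·s + 7/13 = 0
  3/17·s² − (7/13 + 3/17)·s + 7/13 = 0
which factors as (s − 1)·(3/17·s − 7/13) = 0, giving roots s = 1 and s = (7/13)/(3/17) = 119/39. Since 119/39 ≥ 1, the smallest root in [0, 1] is s = 1.)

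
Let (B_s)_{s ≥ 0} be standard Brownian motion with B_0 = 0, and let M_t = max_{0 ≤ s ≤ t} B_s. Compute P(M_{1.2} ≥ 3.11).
P(M_{1.2} ≥ 3.11) = 2·P(B_{1.2} ≥ 3.11) = 2(1 − Φ(3.11/√1.2)) ≈ 0.0045

By the reflection principle for Brownian motion, P(M_t ≥ a) = 2 · P(B_t ≥ a) for a ≥ 0. Since B_t ~ N(0, t), P(B_t ≥ 3.11) = 1 − Φ(3.11/√t) = 1 − Φ(3.11/√1.2) = 1 − Φ(2.8390). So
  P(M_{1.2} ≥ 3.11) = 2(1 − Φ(2.8390)) ≈ 0.0045.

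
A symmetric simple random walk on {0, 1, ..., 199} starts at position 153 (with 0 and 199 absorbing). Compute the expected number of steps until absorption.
E[τ | X_0 = 153] = 7038

Let v_k = E[τ | X_0 = k]. Boundary: v_0 = v_199 = 0. Recurrence: v_k = 1 + (v_{k-1} + v_{k+1})/2 for 1 ≤ k ≤ 198. The particular solution to v_k − (v_{k-1} + v_{k+1})/2 = 1 is v_k = −k^2. Adding homogeneous solution A + B k and matching boundaries gives v_k = k (199 − k). Substituting k = 153: v_153 = 153 · 46 = 7038.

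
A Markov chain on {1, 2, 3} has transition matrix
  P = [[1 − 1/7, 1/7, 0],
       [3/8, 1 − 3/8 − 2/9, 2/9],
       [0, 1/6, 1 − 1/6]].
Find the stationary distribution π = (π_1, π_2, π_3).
π = (9/17, 24/119, 32/119)

This is a birth-death chain on three states, which satisfies detailed balance: π_1 · P_{12} = π_2 · P_{21} and π_2 · P_{23} = π_3 · P_{32}.
From π_1 · 1/7 = π_2 · 3/8: π_2/π_1 = (1/7)/(3/8) = 8/21.
From π_2 · 2/9 = π_3 · 1/6: π_3/π_2 = (2/9)/(1/6) = 4/3.
Take π_1 proportional to 1; then unnormalized π = (1, 8/21, 32/63). Normalize by dividing by the sum 17/9:
  π = (9/17, 24/119, 32/119).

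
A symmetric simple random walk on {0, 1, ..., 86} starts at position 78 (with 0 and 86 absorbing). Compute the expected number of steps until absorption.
E[τ | X_0 = 78] = 624

Let v_k = E[τ | X_0 = k]. Boundary: v_0 = v_86 = 0. Recurrence: v_k = 1 + (v_{k-1} + v_{k+1})/2 for 1 ≤ k ≤ 85. The particular solution to v_k − (v_{k-1} + v_{k+1})/2 = 1 is v_k = −k^2. Adding homogeneous solution A + B k and matching boundaries gives v_k = k (86 − k). Substituting k = 78: v_78 = 78 · 8 = 624.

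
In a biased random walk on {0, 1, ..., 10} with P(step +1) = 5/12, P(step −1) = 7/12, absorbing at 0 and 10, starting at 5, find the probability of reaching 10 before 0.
P(hit 10 before 0) = (1 − (7/5)^5) / (1 − (7/5)^10) = 3125/19932

Let u_k denote P(reach 10 before 0 | start at k). Boundary: u_0 = 0, u_10 = 1. Recurrence: u_k = 5/12·u_{k+1} + 7/12·u_{k-1} for 1 ≤ k ≤ 9. Try u_k = A + B·r^k with r = q/p = (7/12)/(5/12) = 7/5. Substitution satisfies the recurrence; boundary conditions give:
  u_k = (1 − r^k) / (1 − r^N) = (1 − (7/5)^5) / (1 − (7/5)^10) = 3125/19932.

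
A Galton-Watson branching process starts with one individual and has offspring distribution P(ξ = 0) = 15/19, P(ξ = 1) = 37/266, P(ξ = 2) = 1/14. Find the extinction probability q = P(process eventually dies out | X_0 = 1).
q = 1

Mean offspring μ = 0·15/19 + 1·37/266 + 2·1/14 = 75/266 ≤ 1. For μ ≤ 1 with offspring not concentrated at 1, the Galton-Watson process goes extinct almost surely, so q = 1.
(Algebraic check: The pgf is f(s) = 15/19 + 37/266·s + 1/14·s². The extinction probability q is the smallest fixed point of f in [0, 1]. Setting s = f(s):
  1/14·s² + (37/266 − 1)·s + 15/19 = 0
  1/14·s² − (15/19 + 1/14)·s + 15/19 = 0
which factors as (s − 1)·(1/14·s − 15/19) = 0, giving roots s = 1 and s = (15/19)/(1/14) = 210/19. Since 210/19 ≥ 1, the smallest root in [0, 1] is s = 1.)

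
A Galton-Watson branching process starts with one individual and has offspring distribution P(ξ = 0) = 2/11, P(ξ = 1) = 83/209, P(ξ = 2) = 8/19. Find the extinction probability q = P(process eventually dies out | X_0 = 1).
q = 19/44

The pgf is f(s) = 2/11 + 83/209·s + 8/19·s². The extinction probability q is the smallest fixed point of f in [0, 1]. Setting s = f(s):
  8/19·s² + (83/209 − 1)·s + 2/11 = 0
  8/19·s² − (2/11 + 8/19)·s + 2/11 = 0
which factors as (s − 1)·(8/19·s − 2/11) = 0, giving roots s = 1 and s = (2/11)/(8/19) = 19/44.
Mean offspring μ = 83/209 + 2·8/19 = 259/209 > 1 (supercritical), so q < 1. The extinction probability is the smaller root: q = (2/11)/(8/19) = 19/44.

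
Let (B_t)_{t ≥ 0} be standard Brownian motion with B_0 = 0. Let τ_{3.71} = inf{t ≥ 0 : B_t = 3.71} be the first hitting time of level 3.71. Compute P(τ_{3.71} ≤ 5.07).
P(τ_{3.71} ≤ 5.07) = 2(1 − Φ(3.71/√5.07)) = 2(1 − Φ(1.6477)) ≈ 0.0994

By the reflection principle for standard BM, P(τ_b ≤ t) = 2 · P(B_t ≥ b). Since B_t ~ N(0, t), P(B_t ≥ 3.71) = 1 − Φ(3.71/√t) = 1 − Φ(3.71/√5.07) = 1 − Φ(1.6477) ≈ 0.04971. Doubling: P(τ_{3.71} ≤ 5.07) ≈ 2 · 0.04971 = 0.09942 ≈ 0.0994.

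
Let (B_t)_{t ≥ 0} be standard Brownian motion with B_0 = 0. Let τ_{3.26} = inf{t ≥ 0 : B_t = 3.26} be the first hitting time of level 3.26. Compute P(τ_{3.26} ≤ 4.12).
P(τ_{3.26} ≤ 4.12) = 2(1 − Φ(3.26/√4.12)) = 2(1 − Φ(1.6061)) ≈ 0.1083

By the reflection principle for standard BM, P(τ_b ≤ t) = 2 · P(B_t ≥ b). Since B_t ~ N(0, t), P(B_t ≥ 3.26) = 1 − Φ(3.26/√t) = 1 − Φ(3.26/√4.12) = 1 − Φ(1.6061) ≈ 0.05413. Doubling: P(τ_{3.26} ≤ 4.12) ≈ 2 · 0.05413 = 0.10826 ≈ 0.1083.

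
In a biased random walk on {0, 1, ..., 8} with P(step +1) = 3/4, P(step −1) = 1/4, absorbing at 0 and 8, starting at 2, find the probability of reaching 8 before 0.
P(hit 8 before 0) = (1 − (1/3)^2) / (1 − (1/3)^8) = 729/820

Let u_k denote P(reach 8 before 0 | start at k). Boundary: u_0 = 0, u_8 = 1. Recurrence: u_k = 3/4·u_{k+1} + 1/4·u_{k-1} for 1 ≤ k ≤ 7. Try u_k = A + B·r^k with r = q/p = (1/4)/(3/4) = 1/3. Substitution satisfies the recurrence; boundary conditions give:
  u_k = (1 − r^k) / (1 − r^N) = (1 − (1/3)^2) / (1 − (1/3)^8) = 729/820.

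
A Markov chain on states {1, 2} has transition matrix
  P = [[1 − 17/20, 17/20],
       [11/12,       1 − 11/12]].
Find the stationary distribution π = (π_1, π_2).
π_1 = 55/106, π_2 = 51/106

Solve πP = π with π_1 + π_2 = 1. From πP = π: π_1 · (1 − 17/20) + π_2 · 11/12 = π_1 ⇒ π_2 · 11/12 = π_1 · 17/20 ⇒ π_2/π_1 = (17/20)/(11/12) = 51/55. Together with π_1 + π_2 = 1:
  π_1 = (11/12)/(17/20 + 11/12) = (11/12)/(53/30) = 55/106,
  π_2 = (17/20)/(17/20 + 11/12) = (17/20)/(53/30) = 51/106.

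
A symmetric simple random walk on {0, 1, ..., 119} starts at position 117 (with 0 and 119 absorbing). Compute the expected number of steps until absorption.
E[τ | X_0 = 117] = 234

Let v_k = E[τ | X_0 = k]. Boundary: v_0 = v_119 = 0. Recurrence: v_k = 1 + (v_{k-1} + v_{k+1})/2 for 1 ≤ k ≤ 118. The particular solution to v_k − (v_{k-1} + v_{k+1})/2 = 1 is v_k = −k^2. Adding homogeneous solution A + B k and matching boundaries gives v_k = k (119 − k). Substituting k = 117: v_117 = 117 · 2 = 234.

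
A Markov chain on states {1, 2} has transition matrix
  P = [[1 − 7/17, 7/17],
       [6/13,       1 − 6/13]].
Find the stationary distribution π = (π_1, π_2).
π_1 = 102/193, π_2 = 91/193

Solve πP = π with π_1 + π_2 = 1. From πP = π: π_1 · (1 − 7/17) + π_2 · 6/13 = π_1 ⇒ π_2 · 6/13 = π_1 · 7/17 ⇒ π_2/π_1 = (7/17)/(6/13) = 91/102. Together with π_1 + π_2 = 1:
  π_1 = (6/13)/(7/17 + 6/13) = (6/13)/(193/221) = 102/193,
  π_2 = (7/17)/(7/17 + 6/13) = (7/17)/(193/221) = 91/193.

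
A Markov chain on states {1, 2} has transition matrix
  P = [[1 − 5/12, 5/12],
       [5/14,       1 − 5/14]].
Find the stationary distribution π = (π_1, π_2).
π_1 = 6/13, π_2 = 7/13

Solve πP = π with π_1 + π_2 = 1. From πP = π: π_1 · (1 − 5/12) + π_2 · 5/14 = π_1 ⇒ π_2 · 5/14 = π_1 · 5/12 ⇒ π_2/π_1 = (5/12)/(5/14) = 7/6. Together with π_1 + π_2 = 1:
  π_1 = (5/14)/(5/12 + 5/14) = (5/14)/(65/84) = 6/13,
  π_2 = (5/12)/(5/12 + 5/14) = (5/12)/(65/84) = 7/13.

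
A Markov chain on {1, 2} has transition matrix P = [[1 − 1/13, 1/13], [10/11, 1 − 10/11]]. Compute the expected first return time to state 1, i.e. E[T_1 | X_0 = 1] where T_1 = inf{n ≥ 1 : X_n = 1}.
E[T_1 | X_0 = 1] = 1/π_1 = 141/130

For an irreducible recurrent Markov chain with stationary distribution π, E[T_i | X_0 = i] = 1/π_i (Kac's formula). Here π_1 = (10/11)/(1/13 + 10/11) = (10/11)/(141/143) = 130/141, so E[T_1 | X_0 = 1] = 1/π_1 = (1/13 + 10/11)/(10/11) = (141/143)/(10/11) = 141/130.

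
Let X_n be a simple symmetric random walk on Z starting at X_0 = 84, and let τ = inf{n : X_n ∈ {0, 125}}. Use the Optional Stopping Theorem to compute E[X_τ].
E[X_τ] = 84

X_n is a martingale and τ is a bounded-mean stopping time (indeed τ is finite a.s. with bounded expectation since the walk is in a bounded region). By the OST, E[X_τ] = E[X_0] = 84. Equivalently: E[X_τ] = 125 · P(hit 125 first) + 0 · P(hit 0 first) = 125 · (84/125) = 84.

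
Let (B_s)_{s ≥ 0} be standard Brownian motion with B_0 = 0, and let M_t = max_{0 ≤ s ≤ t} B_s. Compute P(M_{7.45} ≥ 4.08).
P(M_{7.45} ≥ 4.08) = 2·P(B_{7.45} ≥ 4.08) = 2(1 − Φ(4.08/√7.45)) ≈ 0.1350

By the reflection principle for Brownian motion, P(M_t ≥ a) = 2 · P(B_t ≥ a) for a ≥ 0. Since B_t ~ N(0, t), P(B_t ≥ 4.08) = 1 − Φ(4.08/√t) = 1 − Φ(4.08/√7.45) = 1 − Φ(1.4948). So
  P(M_{7.45} ≥ 4.08) = 2(1 − Φ(1.4948)) ≈ 0.1350.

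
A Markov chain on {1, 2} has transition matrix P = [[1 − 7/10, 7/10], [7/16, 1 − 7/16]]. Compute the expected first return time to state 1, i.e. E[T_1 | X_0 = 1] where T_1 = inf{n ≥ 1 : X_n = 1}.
E[T_1 | X_0 = 1] = 1/π_1 = 13/5

For an irreducible recurrent Markov chain with stationary distribution π, E[T_i | X_0 = i] = 1/π_i (Kac's formula). Here π_1 = (7/16)/(7/10 + 7/16) = (7/16)/(91/80) = 5/13, so E[T_1 | X_0 = 1] = 1/π_1 = (7/10 + 7/16)/(7/16) = (91/80)/(7/16) = 13/5.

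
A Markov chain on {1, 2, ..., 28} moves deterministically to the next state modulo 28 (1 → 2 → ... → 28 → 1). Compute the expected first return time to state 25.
E[T_25 | X_0 = 25] = 28

The chain cycles deterministically, so starting at state 25 it returns in exactly 28 steps. Equivalently, the stationary distribution is uniform π_j = 1/28 for every state j, so by Kac's formula E[T_25] = 1/π_25 = 28.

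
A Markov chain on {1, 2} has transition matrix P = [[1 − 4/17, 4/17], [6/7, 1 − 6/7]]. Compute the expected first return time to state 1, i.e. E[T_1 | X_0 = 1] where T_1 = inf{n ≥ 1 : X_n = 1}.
E[T_1 | X_0 = 1] = 1/π_1 = 65/51

For an irreducible recurrent Markov chain with stationary distribution π, E[T_i | X_0 = i] = 1/π_i (Kac's formula). Here π_1 = (6/7)/(4/17 + 6/7) = (6/7)/(130/119) = 51/65, so E[T_1 | X_0 = 1] = 1/π_1 = (4/17 + 6/7)/(6/7) = (130/119)/(6/7) = 65/51.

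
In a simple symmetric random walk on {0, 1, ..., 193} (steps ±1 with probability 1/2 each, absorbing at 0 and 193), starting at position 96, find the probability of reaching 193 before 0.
P(hit 193 before 0) = 96/193

Let u_k = P(hit 193 before 0 | start at k). Then u_0 = 0, u_193 = 1, and u_k = u_{k-1}/2 + u_{k+1}/2 for 1 ≤ k ≤ 192. This harmonic recurrence is solved by u_k = k/193, giving u_96 = 96/193.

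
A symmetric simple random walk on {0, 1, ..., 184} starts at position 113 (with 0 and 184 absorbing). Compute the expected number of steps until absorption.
E[τ | X_0 = 113] = 8023

Let v_k = E[τ | X_0 = k]. Boundary: v_0 = v_184 = 0. Recurrence: v_k = 1 + (v_{k-1} + v_{k+1})/2 for 1 ≤ k ≤ 183. The particular solution to v_k − (v_{k-1} + v_{k+1})/2 = 1 is v_k = −k^2. Adding homogeneous solution A + B k and matching boundaries gives v_k = k (184 − k). Substituting k = 113: v_113 = 113 · 71 = 8023.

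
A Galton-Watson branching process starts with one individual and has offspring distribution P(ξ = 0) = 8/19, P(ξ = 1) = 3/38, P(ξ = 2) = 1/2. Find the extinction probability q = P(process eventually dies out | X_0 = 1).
q = 16/19

The pgf is f(s) = 8/19 + 3/38·s + 1/2·s². The extinction probability q is the smallest fixed point of f in [0, 1]. Setting s = f(s):
  1/2·s² + (3/38 − 1)·s + 8/19 = 0
  1/2·s² − (8/19 + 1/2)·s + 8/19 = 0
which factors as (s − 1)·(1/2·s − 8/19) = 0, giving roots s = 1 and s = (8/19)/(1/2) = 16/19.
Mean offspring μ = 3/38 + 2·1/2 = 41/38 > 1 (supercritical), so q < 1. The extinction probability is the smaller root: q = (8/19)/(1/2) = 16/19.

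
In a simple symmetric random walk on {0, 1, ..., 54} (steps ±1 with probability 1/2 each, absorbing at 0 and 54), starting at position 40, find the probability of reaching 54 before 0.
P(hit 54 before 0) = 40/54 = 20/27

Let u_k = P(hit 54 before 0 | start at k). Then u_0 = 0, u_54 = 1, and u_k = u_{k-1}/2 + u_{k+1}/2 for 1 ≤ k ≤ 53. This harmonic recurrence is solved by u_k = k/54, giving u_40 = 40/54 = 20/27.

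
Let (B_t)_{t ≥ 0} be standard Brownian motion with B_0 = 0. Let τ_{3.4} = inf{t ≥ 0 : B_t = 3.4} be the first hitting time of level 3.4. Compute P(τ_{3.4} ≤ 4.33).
P(τ_{3.4} ≤ 4.33) = 2(1 − Φ(3.4/√4.33)) = 2(1 − Φ(1.6339)) ≈ 0.1023

By the reflection principle for standard BM, P(τ_b ≤ t) = 2 · P(B_t ≥ b). Since B_t ~ N(0, t), P(B_t ≥ 3.4) = 1 − Φ(3.4/√t) = 1 − Φ(3.4/√4.33) = 1 − Φ(1.6339) ≈ 0.05114. Doubling: P(τ_{3.4} ≤ 4.33) ≈ 2 · 0.05114 = 0.10228 ≈ 0.1023.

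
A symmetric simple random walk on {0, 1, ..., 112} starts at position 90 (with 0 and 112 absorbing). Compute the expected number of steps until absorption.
E[τ | X_0 = 90] = 1980

Let v_k = E[τ | X_0 = k]. Boundary: v_0 = v_112 = 0. Recurrence: v_k = 1 + (v_{k-1} + v_{k+1})/2 for 1 ≤ k ≤ 111. The particular solution to v_k − (v_{k-1} + v_{k+1})/2 = 1 is v_k = −k^2. Adding homogeneous solution A + B k and matching boundaries gives v_k = k (112 − k). Substituting k = 90: v_90 = 90 · 22 = 1980.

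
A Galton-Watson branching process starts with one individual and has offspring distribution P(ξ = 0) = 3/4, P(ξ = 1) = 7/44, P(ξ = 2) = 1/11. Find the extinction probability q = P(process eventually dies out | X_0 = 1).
q = 1

Mean offspring μ = 0·3/4 + 1·7/44 + 2·1/11 = 15/44 ≤ 1. For μ ≤ 1 with offspring not concentrated at 1, the Galton-Watson process goes extinct almost surely, so q = 1.
(Algebraic check: The pgf is f(s) = 3/4 + 7/44·s + 1/11·s². The extinction probability q is the smallest fixed point of f in [0, 1]. Setting s = f(s):
  1/11·s² + (7/44 − 1)·s + 3/4 = 0
  1/11·s² − (3/4 + 1/11)·s + 3/4 = 0
which factors as (s − 1)·(1/11·s − 3/4) = 0, giving roots s = 1 and s = (3/4)/(1/11) = 33/4. Since 33/4 ≥ 1, the smallest root in [0, 1] is s = 1.)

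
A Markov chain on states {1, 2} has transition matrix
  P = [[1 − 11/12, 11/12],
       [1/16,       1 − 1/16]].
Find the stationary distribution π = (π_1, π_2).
π_1 = 3/47, π_2 = 44/47

Solve πP = π with π_1 + π_2 = 1. From πP = π: π_1 · (1 − 11/12) + π_2 · 1/16 = π_1 ⇒ π_2 · 1/16 = π_1 · 11/12 ⇒ π_2/π_1 = (11/12)/(1/16) = 44/3. Together with π_1 + π_2 = 1:
  π_1 = (1/16)/(11/12 + 1/16) = (1/16)/(47/48) = 3/47,
  π_2 = (11/12)/(11/12 + 1/16) = (11/12)/(47/48) = 44/47.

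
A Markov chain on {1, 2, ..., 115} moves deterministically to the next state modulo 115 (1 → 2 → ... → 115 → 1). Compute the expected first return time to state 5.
E[T_5 | X_0 = 5] = 115

The chain cycles deterministically, so starting at state 5 it returns in exactly 115 steps. Equivalently, the stationary distribution is uniform π_j = 1/115 for every state j, so by Kac's formula E[T_5] = 1/π_5 = 115.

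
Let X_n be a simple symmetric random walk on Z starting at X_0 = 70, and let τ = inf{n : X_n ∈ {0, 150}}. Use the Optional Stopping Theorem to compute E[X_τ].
E[X_τ] = 70

X_n is a martingale and τ is a bounded-mean stopping time (indeed τ is finite a.s. with bounded expectation since the walk is in a bounded region). By the OST, E[X_τ] = E[X_0] = 70. Equivalently: E[X_τ] = 150 · P(hit 150 first) + 0 · P(hit 0 first) = 150 · (70/150) = 70.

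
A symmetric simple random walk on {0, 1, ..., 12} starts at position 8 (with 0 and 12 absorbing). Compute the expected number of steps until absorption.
E[τ | X_0 = 8] = 32

Let v_k = E[τ | X_0 = k]. Boundary: v_0 = v_12 = 0. Recurrence: v_k = 1 + (v_{k-1} + v_{k+1})/2 for 1 ≤ k ≤ 11. The particular solution to v_k − (v_{k-1} + v_{k+1})/2 = 1 is v_k = −k^2. Adding homogeneous solution A + B k and matching boundaries gives v_k = k (12 − k). Substituting k = 8: v_8 = 8 · 4 = 32.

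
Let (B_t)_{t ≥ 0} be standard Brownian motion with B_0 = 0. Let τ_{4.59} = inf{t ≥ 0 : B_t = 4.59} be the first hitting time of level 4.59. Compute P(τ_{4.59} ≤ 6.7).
P(τ_{4.59} ≤ 6.7) = 2(1 − Φ(4.59/√6.7)) = 2(1 − Φ(1.7733)) ≈ 0.0762

By the reflection principle for standard BM, P(τ_b ≤ t) = 2 · P(B_t ≥ b). Since B_t ~ N(0, t), P(B_t ≥ 4.59) = 1 − Φ(4.59/√t) = 1 − Φ(4.59/√6.7) = 1 − Φ(1.7733) ≈ 0.03809. Doubling: P(τ_{4.59} ≤ 6.7) ≈ 2 · 0.03809 = 0.07618 ≈ 0.0762.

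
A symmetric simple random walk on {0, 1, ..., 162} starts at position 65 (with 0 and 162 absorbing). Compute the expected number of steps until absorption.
E[τ | X_0 = 65] = 6305

Let v_k = E[τ | X_0 = k]. Boundary: v_0 = v_162 = 0. Recurrence: v_k = 1 + (v_{k-1} + v_{k+1})/2 for 1 ≤ k ≤ 161. The particular solution to v_k − (v_{k-1} + v_{k+1})/2 = 1 is v_k = −k^2. Adding homogeneous solution A + B k and matching boundaries gives v_k = k (162 − k). Substituting k = 65: v_65 = 65 · 97 = 6305.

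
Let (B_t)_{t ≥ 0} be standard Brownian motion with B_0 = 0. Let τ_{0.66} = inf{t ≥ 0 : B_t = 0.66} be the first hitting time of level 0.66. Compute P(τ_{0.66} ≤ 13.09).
P(τ_{0.66} ≤ 13.09) = 2(1 − Φ(0.66/√13.09)) = 2(1 − Φ(0.1824)) ≈ 0.8553

By the reflection principle for standard BM, P(τ_b ≤ t) = 2 · P(B_t ≥ b). Since B_t ~ N(0, t), P(B_t ≥ 0.66) = 1 − Φ(0.66/√t) = 1 − Φ(0.66/√13.09) = 1 − Φ(0.1824) ≈ 0.42763. Doubling: P(τ_{0.66} ≤ 13.09) ≈ 2 · 0.42763 = 0.85526 ≈ 0.8553.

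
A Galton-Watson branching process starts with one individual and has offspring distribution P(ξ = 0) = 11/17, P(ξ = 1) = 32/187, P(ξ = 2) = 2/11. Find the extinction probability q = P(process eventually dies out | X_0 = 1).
q = 1

Mean offspring μ = 0·11/17 + 1·32/187 + 2·2/11 = 100/187 ≤ 1. For μ ≤ 1 with offspring not concentrated at 1, the Galton-Watson process goes extinct almost surely, so q = 1.
(Algebraic check: The pgf is f(s) = 11/17 + 32/187·s + 2/11·s². The extinction probability q is the smallest fixed point of f in [0, 1]. Setting s = f(s):
  2/11·s² + (32/187 − 1)·s + 11/17 = 0
  2/11·s² − (11/17 + 2/11)·s + 11/17 = 0
which factors as (s − 1)·(2/11·s − 11/17) = 0, giving roots s = 1 and s = (11/17)/(2/11) = 121/34. Since 121/34 ≥ 1, the smallest root in [0, 1] is s = 1.)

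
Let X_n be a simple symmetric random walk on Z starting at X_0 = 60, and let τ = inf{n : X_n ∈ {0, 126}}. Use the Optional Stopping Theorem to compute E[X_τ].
E[X_τ] = 60

X_n is a martingale and τ is a bounded-mean stopping time (indeed τ is finite a.s. with bounded expectation since the walk is in a bounded region). By the OST, E[X_τ] = E[X_0] = 60. Equivalently: E[X_τ] = 126 · P(hit 126 first) + 0 · P(hit 0 first) = 126 · (60/126) = 60.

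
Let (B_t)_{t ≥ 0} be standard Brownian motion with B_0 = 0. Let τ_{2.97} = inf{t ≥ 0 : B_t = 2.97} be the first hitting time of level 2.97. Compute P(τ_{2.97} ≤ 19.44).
P(τ_{2.97} ≤ 19.44) = 2(1 − Φ(2.97/√19.44)) = 2(1 − Φ(0.6736)) ≈ 0.5006

By the reflection principle for standard BM, P(τ_b ≤ t) = 2 · P(B_t ≥ b). Since B_t ~ N(0, t), P(B_t ≥ 2.97) = 1 − Φ(2.97/√t) = 1 − Φ(2.97/√19.44) = 1 − Φ(0.6736) ≈ 0.25028. Doubling: P(τ_{2.97} ≤ 19.44) ≈ 2 · 0.25028 = 0.50056 ≈ 0.5006.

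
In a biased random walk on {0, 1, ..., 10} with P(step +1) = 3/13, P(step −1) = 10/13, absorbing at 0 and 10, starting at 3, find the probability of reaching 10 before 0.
P(hit 10 before 0) = (1 − (10/3)^3) / (1 − (10/3)^10) = 303993/1428562993

Let u_k denote P(reach 10 before 0 | start at k). Boundary: u_0 = 0, u_10 = 1. Recurrence: u_k = 3/13·u_{k+1} + 10/13·u_{k-1} for 1 ≤ k ≤ 9. Try u_k = A + B·r^k with r = q/p = (10/13)/(3/13) = 10/3. Substitution satisfies the recurrence; boundary conditions give:
  u_k = (1 − r^k) / (1 − r^N) = (1 − (10/3)^3) / (1 − (10/3)^10) = 303993/1428562993.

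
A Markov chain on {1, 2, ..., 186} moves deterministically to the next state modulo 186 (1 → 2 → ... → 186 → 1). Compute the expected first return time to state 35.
E[T_35 | X_0 = 35] = 186

The chain cycles deterministically, so starting at state 35 it returns in exactly 186 steps. Equivalently, the stationary distribution is uniform π_j = 1/186 for every state j, so by Kac's formula E[T_35] = 1/π_35 = 186.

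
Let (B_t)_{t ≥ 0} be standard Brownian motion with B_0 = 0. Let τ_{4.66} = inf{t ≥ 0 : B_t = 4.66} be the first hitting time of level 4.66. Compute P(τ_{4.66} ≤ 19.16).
P(τ_{4.66} ≤ 19.16) = 2(1 − Φ(4.66/√19.16)) = 2(1 − Φ(1.0646)) ≈ 0.2871

By the reflection principle for standard BM, P(τ_b ≤ t) = 2 · P(B_t ≥ b). Since B_t ~ N(0, t), P(B_t ≥ 4.66) = 1 − Φ(4.66/√t) = 1 − Φ(4.66/√19.16) = 1 − Φ(1.0646) ≈ 0.14353. Doubling: P(τ_{4.66} ≤ 19.16) ≈ 2 · 0.14353 = 0.28706 ≈ 0.2871.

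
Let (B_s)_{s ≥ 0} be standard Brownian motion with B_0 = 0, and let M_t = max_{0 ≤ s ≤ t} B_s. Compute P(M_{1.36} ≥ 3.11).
P(M_{1.36} ≥ 3.11) = 2·P(B_{1.36} ≥ 3.11) = 2(1 − Φ(3.11/√1.36)) ≈ 0.0077

By the reflection principle for Brownian motion, P(M_t ≥ a) = 2 · P(B_t ≥ a) for a ≥ 0. Since B_t ~ N(0, t), P(B_t ≥ 3.11) = 1 − Φ(3.11/√t) = 1 − Φ(3.11/√1.36) = 1 − Φ(2.6668). So
  P(M_{1.36} ≥ 3.11) = 2(1 − Φ(2.6668)) ≈ 0.0077.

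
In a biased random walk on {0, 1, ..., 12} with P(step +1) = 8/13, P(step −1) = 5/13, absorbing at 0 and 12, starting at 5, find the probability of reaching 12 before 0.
P(hit 12 before 0) = (1 − (5/8)^5) / (1 − (5/8)^12) = 20721958912/22825112037

Let u_k denote P(reach 12 before 0 | start at k). Boundary: u_0 = 0, u_12 = 1. Recurrence: u_k = 8/13·u_{k+1} + 5/13·u_{k-1} for 1 ≤ k ≤ 11. Try u_k = A + B·r^k with r = q/p = (5/13)/(8/13) = 5/8. Substitution satisfies the recurrence; boundary conditions give:
  u_k = (1 − r^k) / (1 − r^N) = (1 − (5/8)^5) / (1 − (5/8)^12) = 20721958912/22825112037.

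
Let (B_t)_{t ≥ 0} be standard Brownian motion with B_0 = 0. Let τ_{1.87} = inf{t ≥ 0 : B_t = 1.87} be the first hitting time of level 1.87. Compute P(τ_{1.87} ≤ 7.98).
P(τ_{1.87} ≤ 7.98) = 2(1 − Φ(1.87/√7.98)) = 2(1 − Φ(0.6620)) ≈ 0.5080

By the reflection principle for standard BM, P(τ_b ≤ t) = 2 · P(B_t ≥ b). Since B_t ~ N(0, t), P(B_t ≥ 1.87) = 1 − Φ(1.87/√t) = 1 − Φ(1.87/√7.98) = 1 − Φ(0.6620) ≈ 0.25399. Doubling: P(τ_{1.87} ≤ 7.98) ≈ 2 · 0.25399 = 0.50798 ≈ 0.5080.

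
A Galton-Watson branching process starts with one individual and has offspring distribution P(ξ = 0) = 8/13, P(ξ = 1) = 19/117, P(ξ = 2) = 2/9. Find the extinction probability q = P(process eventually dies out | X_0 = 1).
q = 1

Mean offspring μ = 0·8/13 + 1·19/117 + 2·2/9 = 71/117 ≤ 1. For μ ≤ 1 with offspring not concentrated at 1, the Galton-Watson process goes extinct almost surely, so q = 1.
(Algebraic check: The pgf is f(s) = 8/13 + 19/117·s + 2/9·s². The extinction probability q is the smallest fixed point of f in [0, 1]. Setting s = f(s):
  2/9·s² + (19/117 − 1)·s + 8/13 = 0
  2/9·s² − (8/13 + 2/9)·s + 8/13 = 0
which factors as (s − 1)·(2/9·s − 8/13) = 0, giving roots s = 1 and s = (8/13)/(2/9) = 36/13. Since 36/13 ≥ 1, the smallest root in [0, 1] is s = 1.)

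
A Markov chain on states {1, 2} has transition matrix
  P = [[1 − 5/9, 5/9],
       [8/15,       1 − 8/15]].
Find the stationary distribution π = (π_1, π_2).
π_1 = 24/49, π_2 = 25/49

Solve πP = π with π_1 + π_2 = 1. From πP = π: π_1 · (1 − 5/9) + π_2 · 8/15 = π_1 ⇒ π_2 · 8/15 = π_1 · 5/9 ⇒ π_2/π_1 = (5/9)/(8/15) = 25/24. Together with π_1 + π_2 = 1:
  π_1 = (8/15)/(5/9 + 8/15) = (8/15)/(49/45) = 24/49,
  π_2 = (5/9)/(5/9 + 8/15) = (5/9)/(49/45) = 25/49.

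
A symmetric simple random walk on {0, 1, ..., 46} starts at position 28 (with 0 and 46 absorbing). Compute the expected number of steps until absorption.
E[τ | X_0 = 28] = 504

Let v_k = E[τ | X_0 = k]. Boundary: v_0 = v_46 = 0. Recurrence: v_k = 1 + (v_{k-1} + v_{k+1})/2 for 1 ≤ k ≤ 45. The particular solution to v_k − (v_{k-1} + v_{k+1})/2 = 1 is v_k = −k^2. Adding homogeneous solution A + B k and matching boundaries gives v_k = k (46 − k). Substituting k = 28: v_28 = 28 · 18 = 504.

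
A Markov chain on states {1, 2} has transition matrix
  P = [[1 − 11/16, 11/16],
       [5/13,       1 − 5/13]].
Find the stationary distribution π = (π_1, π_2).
π_1 = 80/223, π_2 = 143/223

Solve πP = π with π_1 + π_2 = 1. From πP = π: π_1 · (1 − 11/16) + π_2 · 5/13 = π_1 ⇒ π_2 · 5/13 = π_1 · 11/16 ⇒ π_2/π_1 = (11/16)/(5/13) = 143/80. Together with π_1 + π_2 = 1:
  π_1 = (5/13)/(11/16 + 5/13) = (5/13)/(223/208) = 80/223,
  π_2 = (11/16)/(11/16 + 5/13) = (11/16)/(223/208) = 143/223.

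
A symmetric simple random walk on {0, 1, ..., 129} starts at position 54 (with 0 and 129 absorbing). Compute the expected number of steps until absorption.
E[τ | X_0 = 54] = 4050

Let v_k = E[τ | X_0 = k]. Boundary: v_0 = v_129 = 0. Recurrence: v_k = 1 + (v_{k-1} + v_{k+1})/2 for 1 ≤ k ≤ 128. The particular solution to v_k − (v_{k-1} + v_{k+1})/2 = 1 is v_k = −k^2. Adding homogeneous solution A + B k and matching boundaries gives v_k = k (129 − k). Substituting k = 54: v_54 = 54 · 75 = 4050.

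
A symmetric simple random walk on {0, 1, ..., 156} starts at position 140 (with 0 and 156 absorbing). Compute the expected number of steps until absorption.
E[τ | X_0 = 140] = 2240

Let v_k = E[τ | X_0 = k]. Boundary: v_0 = v_156 = 0. Recurrence: v_k = 1 + (v_{k-1} + v_{k+1})/2 for 1 ≤ k ≤ 155. The particular solution to v_k − (v_{k-1} + v_{k+1})/2 = 1 is v_k = −k^2. Adding homogeneous solution A + B k and matching boundaries gives v_k = k (156 − k). Substituting k = 140: v_140 = 140 · 16 = 2240.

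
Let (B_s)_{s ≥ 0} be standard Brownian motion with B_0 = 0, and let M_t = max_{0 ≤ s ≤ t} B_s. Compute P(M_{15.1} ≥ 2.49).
P(M_{15.1} ≥ 2.49) = 2·P(B_{15.1} ≥ 2.49) = 2(1 − Φ(2.49/√15.1)) ≈ 0.5217

By the reflection principle for Brownian motion, P(M_t ≥ a) = 2 · P(B_t ≥ a) for a ≥ 0. Since B_t ~ N(0, t), P(B_t ≥ 2.49) = 1 − Φ(2.49/√t) = 1 − Φ(2.49/√15.1) = 1 − Φ(0.6408). So
  P(M_{15.1} ≥ 2.49) = 2(1 − Φ(0.6408)) ≈ 0.5217.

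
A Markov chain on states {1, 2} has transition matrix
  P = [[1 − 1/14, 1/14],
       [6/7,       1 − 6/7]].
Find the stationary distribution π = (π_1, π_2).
π_1 = 12/13, π_2 = 1/13

Solve πP = π with π_1 + π_2 = 1. From πP = π: π_1 · (1 − 1/14) + π_2 · 6/7 = π_1 ⇒ π_2 · 6/7 = π_1 · 1/14 ⇒ π_2/π_1 = (1/14)/(6/7) = 1/12. Together with π_1 + π_2 = 1:
  π_1 = (6/7)/(1/14 + 6/7) = (6/7)/(13/14) = 12/13,
  π_2 = (1/14)/(1/14 + 6/7) = (1/14)/(13/14) = 1/13.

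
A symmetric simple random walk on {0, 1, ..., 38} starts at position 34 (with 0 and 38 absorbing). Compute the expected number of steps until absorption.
E[τ | X_0 = 34] = 136

Let v_k = E[τ | X_0 = k]. Boundary: v_0 = v_38 = 0. Recurrence: v_k = 1 + (v_{k-1} + v_{k+1})/2 for 1 ≤ k ≤ 37. The particular solution to v_k − (v_{k-1} + v_{k+1})/2 = 1 is v_k = −k^2. Adding homogeneous solution A + B k and matching boundaries gives v_k = k (38 − k). Substituting k = 34: v_34 = 34 · 4 = 136.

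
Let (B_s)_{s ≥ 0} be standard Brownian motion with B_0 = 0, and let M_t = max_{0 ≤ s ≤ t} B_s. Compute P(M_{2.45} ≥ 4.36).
P(M_{2.45} ≥ 4.36) = 2·P(B_{2.45} ≥ 4.36) = 2(1 − Φ(4.36/√2.45)) ≈ 0.0053

By the reflection principle for Brownian motion, P(M_t ≥ a) = 2 · P(B_t ≥ a) for a ≥ 0. Since B_t ~ N(0, t), P(B_t ≥ 4.36) = 1 − Φ(4.36/√t) = 1 − Φ(4.36/√2.45) = 1 − Φ(2.7855). So
  P(M_{2.45} ≥ 4.36) = 2(1 − Φ(2.7855)) ≈ 0.0053.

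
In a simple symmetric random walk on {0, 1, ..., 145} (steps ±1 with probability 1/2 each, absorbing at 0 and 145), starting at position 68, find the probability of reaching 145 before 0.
P(hit 145 before 0) = 68/145

Let u_k = P(hit 145 before 0 | start at k). Then u_0 = 0, u_145 = 1, and u_k = u_{k-1}/2 + u_{k+1}/2 for 1 ≤ k ≤ 144. This harmonic recurrence is solved by u_k = k/145, giving u_68 = 68/145.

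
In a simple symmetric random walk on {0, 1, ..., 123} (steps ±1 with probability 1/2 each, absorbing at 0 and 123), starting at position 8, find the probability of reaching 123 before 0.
P(hit 123 before 0) = 8/123

Let u_k = P(hit 123 before 0 | start at k). Then u_0 = 0, u_123 = 1, and u_k = u_{k-1}/2 + u_{k+1}/2 for 1 ≤ k ≤ 122. This harmonic recurrence is solved by u_k = k/123, giving u_8 = 8/123.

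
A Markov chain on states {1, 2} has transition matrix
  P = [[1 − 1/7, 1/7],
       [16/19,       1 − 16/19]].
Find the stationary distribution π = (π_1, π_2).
π_1 = 112/131, π_2 = 19/131

Solve πP = π with π_1 + π_2 = 1. From πP = π: π_1 · (1 − 1/7) + π_2 · 16/19 = π_1 ⇒ π_2 · 16/19 = π_1 · 1/7 ⇒ π_2/π_1 = (1/7)/(16/19) = 19/112. Together with π_1 + π_2 = 1:
  π_1 = (16/19)/(1/7 + 16/19) = (16/19)/(131/133) = 112/131,
  π_2 = (1/7)/(1/7 + 16/19) = (1/7)/(131/133) = 19/131.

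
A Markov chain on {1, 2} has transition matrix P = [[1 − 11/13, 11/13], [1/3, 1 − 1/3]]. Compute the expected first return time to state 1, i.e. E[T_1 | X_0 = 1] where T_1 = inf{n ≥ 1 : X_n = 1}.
E[T_1 | X_0 = 1] = 1/π_1 = 46/13

For an irreducible recurrent Markov chain with stationary distribution π, E[T_i | X_0 = i] = 1/π_i (Kac's formula). Here π_1 = (1/3)/(11/13 + 1/3) = (1/3)/(46/39) = 13/46, so E[T_1 | X_0 = 1] = 1/π_1 = (11/13 + 1/3)/(1/3) = (46/39)/(1/3) = 46/13.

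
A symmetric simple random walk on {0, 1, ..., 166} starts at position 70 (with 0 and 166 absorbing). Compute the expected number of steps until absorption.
E[τ | X_0 = 70] = 6720

Let v_k = E[τ | X_0 = k]. Boundary: v_0 = v_166 = 0. Recurrence: v_k = 1 + (v_{k-1} + v_{k+1})/2 for 1 ≤ k ≤ 165. The particular solution to v_k − (v_{k-1} + v_{k+1})/2 = 1 is v_k = −k^2. Adding homogeneous solution A + B k and matching boundaries gives v_k = k (166 − k). Substituting k = 70: v_70 = 70 · 96 = 6720.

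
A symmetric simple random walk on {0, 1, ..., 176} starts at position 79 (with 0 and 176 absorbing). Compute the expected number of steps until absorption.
E[τ | X_0 = 79] = 7663

Let v_k = E[τ | X_0 = k]. Boundary: v_0 = v_176 = 0. Recurrence: v_k = 1 + (v_{k-1} + v_{k+1})/2 for 1 ≤ k ≤ 175. The particular solution to v_k − (v_{k-1} + v_{k+1})/2 = 1 is v_k = −k^2. Adding homogeneous solution A + B k and matching boundaries gives v_k = k (176 − k). Substituting k = 79: v_79 = 79 · 97 = 7663.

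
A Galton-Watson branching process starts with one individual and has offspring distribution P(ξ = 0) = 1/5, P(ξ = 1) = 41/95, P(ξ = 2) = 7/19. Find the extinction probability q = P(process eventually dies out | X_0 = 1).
q = 19/35

The pgf is f(s) = 1/5 + 41/95·s + 7/19·s². The extinction probability q is the smallest fixed point of f in [0, 1]. Setting s = f(s):
  7/19·s² + (41/95 − 1)·s + 1/5 = 0
  7/19·s² − (1/5 + 7/19)·s + 1/5 = 0
which factors as (s − 1)·(7/19·s − 1/5) = 0, giving roots s = 1 and s = (1/5)/(7/19) = 19/35.
Mean offspring μ = 41/95 + 2·7/19 = 111/95 > 1 (supercritical), so q < 1. The extinction probability is the smaller root: q = (1/5)/(7/19) = 19/35.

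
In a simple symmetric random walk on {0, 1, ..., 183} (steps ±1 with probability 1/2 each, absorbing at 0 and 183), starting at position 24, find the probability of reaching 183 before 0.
P(hit 183 before 0) = 24/183 = 8/61

Let u_k = P(hit 183 before 0 | start at k). Then u_0 = 0, u_183 = 1, and u_k = u_{k-1}/2 + u_{k+1}/2 for 1 ≤ k ≤ 182. This harmonic recurrence is solved by u_k = k/183, giving u_24 = 24/183 = 8/61.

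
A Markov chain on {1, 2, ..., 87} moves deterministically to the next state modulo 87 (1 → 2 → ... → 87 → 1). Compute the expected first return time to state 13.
E[T_13 | X_0 = 13] = 87

The chain cycles deterministically, so starting at state 13 it returns in exactly 87 steps. Equivalently, the stationary distribution is uniform π_j = 1/87 for every state j, so by Kac's formula E[T_13] = 1/π_13 = 87.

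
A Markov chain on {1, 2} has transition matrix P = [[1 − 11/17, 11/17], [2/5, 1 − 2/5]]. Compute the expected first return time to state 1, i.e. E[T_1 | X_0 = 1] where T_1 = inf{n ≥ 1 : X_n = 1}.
E[T_1 | X_0 = 1] = 1/π_1 = 89/34

For an irreducible recurrent Markov chain with stationary distribution π, E[T_i | X_0 = i] = 1/π_i (Kac's formula). Here π_1 = (2/5)/(11/17 + 2/5) = (2/5)/(89/85) = 34/89, so E[T_1 | X_0 = 1] = 1/π_1 = (11/17 + 2/5)/(2/5) = (89/85)/(2/5) = 89/34.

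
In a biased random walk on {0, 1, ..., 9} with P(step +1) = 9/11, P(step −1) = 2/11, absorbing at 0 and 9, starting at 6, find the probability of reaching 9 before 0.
P(hit 9 before 0) = (1 − (2/9)^6) / (1 − (2/9)^9) = 537273/537337

Let u_k denote P(reach 9 before 0 | start at k). Boundary: u_0 = 0, u_9 = 1. Recurrence: u_k = 9/11·u_{k+1} + 2/11·u_{k-1} for 1 ≤ k ≤ 8. Try u_k = A + B·r^k with r = q/p = (2/11)/(9/11) = 2/9. Substitution satisfies the recurrence; boundary conditions give:
  u_k = (1 − r^k) / (1 − r^N) = (1 − (2/9)^6) / (1 − (2/9)^9) = 537273/537337.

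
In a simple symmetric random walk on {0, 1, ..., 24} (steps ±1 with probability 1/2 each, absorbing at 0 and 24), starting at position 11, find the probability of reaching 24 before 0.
P(hit 24 before 0) = 11/24

Let u_k = P(hit 24 before 0 | start at k). Then u_0 = 0, u_24 = 1, and u_k = u_{k-1}/2 + u_{k+1}/2 for 1 ≤ k ≤ 23. This harmonic recurrence is solved by u_k = k/24, giving u_11 = 11/24.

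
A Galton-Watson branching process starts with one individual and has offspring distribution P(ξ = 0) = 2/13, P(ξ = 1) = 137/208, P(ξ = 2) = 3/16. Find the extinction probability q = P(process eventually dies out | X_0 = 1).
q = 32/39

The pgf is f(s) = 2/13 + 137/208·s + 3/16·s². The extinction probability q is the smallest fixed point of f in [0, 1]. Setting s = f(s):
  3/16·s² + (137/208 − 1)·s + 2/13 = 0
  3/16·s² − (2/13 + 3/16)·s + 2/13 = 0
which factors as (s − 1)·(3/16·s − 2/13) = 0, giving roots s = 1 and s = (2/13)/(3/16) = 32/39.
Mean offspring μ = 137/208 + 2·3/16 = 215/208 > 1 (supercritical), so q < 1. The extinction probability is the smaller root: q = (2/13)/(3/16) = 32/39.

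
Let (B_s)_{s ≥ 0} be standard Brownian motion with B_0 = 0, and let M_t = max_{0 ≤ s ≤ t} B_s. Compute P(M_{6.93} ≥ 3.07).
P(M_{6.93} ≥ 3.07) = 2·P(B_{6.93} ≥ 3.07) = 2(1 − Φ(3.07/√6.93)) ≈ 0.2435

By the reflection principle for Brownian motion, P(M_t ≥ a) = 2 · P(B_t ≥ a) for a ≥ 0. Since B_t ~ N(0, t), P(B_t ≥ 3.07) = 1 − Φ(3.07/√t) = 1 − Φ(3.07/√6.93) = 1 − Φ(1.1662). So
  P(M_{6.93} ≥ 3.07) = 2(1 − Φ(1.1662)) ≈ 0.2435.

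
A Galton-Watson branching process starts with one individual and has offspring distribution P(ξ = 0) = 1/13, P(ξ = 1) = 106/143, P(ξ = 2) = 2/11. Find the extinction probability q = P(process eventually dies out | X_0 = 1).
q = 11/26

The pgf is f(s) = 1/13 + 106/143·s + 2/11·s². The extinction probability q is the smallest fixed point of f in [0, 1]. Setting s = f(s):
  2/11·s² + (106/143 − 1)·s + 1/13 = 0
  2/11·s² − (1/13 + 2/11)·s + 1/13 = 0
which factors as (s − 1)·(2/11·s − 1/13) = 0, giving roots s = 1 and s = (1/13)/(2/11) = 11/26.
Mean offspring μ = 106/143 + 2·2/11 = 158/143 > 1 (supercritical), so q < 1. The extinction probability is the smaller root: q = (1/13)/(2/11) = 11/26.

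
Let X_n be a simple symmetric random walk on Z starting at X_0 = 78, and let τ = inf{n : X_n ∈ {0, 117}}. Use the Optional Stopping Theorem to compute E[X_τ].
E[X_τ] = 78

X_n is a martingale and τ is a bounded-mean stopping time (indeed τ is finite a.s. with bounded expectation since the walk is in a bounded region). By the OST, E[X_τ] = E[X_0] = 78. Equivalently: E[X_τ] = 117 · P(hit 117 first) + 0 · P(hit 0 first) = 117 · (78/117) = 78.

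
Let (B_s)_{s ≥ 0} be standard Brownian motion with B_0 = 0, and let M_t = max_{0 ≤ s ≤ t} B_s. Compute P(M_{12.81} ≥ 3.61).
P(M_{12.81} ≥ 3.61) = 2·P(B_{12.81} ≥ 3.61) = 2(1 − Φ(3.61/√12.81)) ≈ 0.3132

By the reflection principle for Brownian motion, P(M_t ≥ a) = 2 · P(B_t ≥ a) for a ≥ 0. Since B_t ~ N(0, t), P(B_t ≥ 3.61) = 1 − Φ(3.61/√t) = 1 − Φ(3.61/√12.81) = 1 − Φ(1.0086). So
  P(M_{12.81} ≥ 3.61) = 2(1 − Φ(1.0086)) ≈ 0.3132.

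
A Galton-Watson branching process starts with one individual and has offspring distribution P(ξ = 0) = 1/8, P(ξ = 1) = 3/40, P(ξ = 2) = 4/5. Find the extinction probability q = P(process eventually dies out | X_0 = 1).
q = 5/32

The pgf is f(s) = 1/8 + 3/40·s + 4/5·s². The extinction probability q is the smallest fixed point of f in [0, 1]. Setting s = f(s):
  4/5·s² + (3/40 − 1)·s + 1/8 = 0
  4/5·s² − (1/8 + 4/5)·s + 1/8 = 0
which factors as (s − 1)·(4/5·s − 1/8) = 0, giving roots s = 1 and s = (1/8)/(4/5) = 5/32.
Mean offspring μ = 3/40 + 2·4/5 = 67/40 > 1 (supercritical), so q < 1. The extinction probability is the smaller root: q = (1/8)/(4/5) = 5/32.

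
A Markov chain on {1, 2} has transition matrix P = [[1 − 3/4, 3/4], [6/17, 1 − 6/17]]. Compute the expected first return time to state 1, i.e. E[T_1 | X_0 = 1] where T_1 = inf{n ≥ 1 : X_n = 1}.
E[T_1 | X_0 = 1] = 1/π_1 = 25/8

For an irreducible recurrent Markov chain with stationary distribution π, E[T_i | X_0 = i] = 1/π_i (Kac's formula). Here π_1 = (6/17)/(3/4 + 6/17) = (6/17)/(75/68) = 8/25, so E[T_1 | X_0 = 1] = 1/π_1 = (3/4 + 6/17)/(6/17) = (75/68)/(6/17) = 25/8.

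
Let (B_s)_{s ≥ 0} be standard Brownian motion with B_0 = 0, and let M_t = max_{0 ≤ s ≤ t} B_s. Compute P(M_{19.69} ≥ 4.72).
P(M_{19.69} ≥ 4.72) = 2·P(B_{19.69} ≥ 4.72) = 2(1 − Φ(4.72/√19.69)) ≈ 0.2875

By the reflection principle for Brownian motion, P(M_t ≥ a) = 2 · P(B_t ≥ a) for a ≥ 0. Since B_t ~ N(0, t), P(B_t ≥ 4.72) = 1 − Φ(4.72/√t) = 1 − Φ(4.72/√19.69) = 1 − Φ(1.0637). So
  P(M_{19.69} ≥ 4.72) = 2(1 − Φ(1.0637)) ≈ 0.2875.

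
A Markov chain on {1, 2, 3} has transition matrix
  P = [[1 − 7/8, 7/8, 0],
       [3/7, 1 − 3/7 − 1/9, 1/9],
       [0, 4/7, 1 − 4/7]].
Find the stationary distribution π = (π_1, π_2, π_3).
π = (864/2971, 1764/2971, 343/2971)

This is a birth-death chain on three states, which satisfies detailed balance: π_1 · P_{12} = π_2 · P_{21} and π_2 · P_{23} = π_3 · P_{32}.
From π_1 · 7/8 = π_2 · 3/7: π_2/π_1 = (7/8)/(3/7) = 49/24.
From π_2 · 1/9 = π_3 · 4/7: π_3/π_2 = (1/9)/(4/7) = 7/36.
Take π_1 proportional to 1; then unnormalized π = (1, 49/24, 343/864). Normalize by dividing by the sum 2971/864:
  π = (864/2971, 1764/2971, 343/2971).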